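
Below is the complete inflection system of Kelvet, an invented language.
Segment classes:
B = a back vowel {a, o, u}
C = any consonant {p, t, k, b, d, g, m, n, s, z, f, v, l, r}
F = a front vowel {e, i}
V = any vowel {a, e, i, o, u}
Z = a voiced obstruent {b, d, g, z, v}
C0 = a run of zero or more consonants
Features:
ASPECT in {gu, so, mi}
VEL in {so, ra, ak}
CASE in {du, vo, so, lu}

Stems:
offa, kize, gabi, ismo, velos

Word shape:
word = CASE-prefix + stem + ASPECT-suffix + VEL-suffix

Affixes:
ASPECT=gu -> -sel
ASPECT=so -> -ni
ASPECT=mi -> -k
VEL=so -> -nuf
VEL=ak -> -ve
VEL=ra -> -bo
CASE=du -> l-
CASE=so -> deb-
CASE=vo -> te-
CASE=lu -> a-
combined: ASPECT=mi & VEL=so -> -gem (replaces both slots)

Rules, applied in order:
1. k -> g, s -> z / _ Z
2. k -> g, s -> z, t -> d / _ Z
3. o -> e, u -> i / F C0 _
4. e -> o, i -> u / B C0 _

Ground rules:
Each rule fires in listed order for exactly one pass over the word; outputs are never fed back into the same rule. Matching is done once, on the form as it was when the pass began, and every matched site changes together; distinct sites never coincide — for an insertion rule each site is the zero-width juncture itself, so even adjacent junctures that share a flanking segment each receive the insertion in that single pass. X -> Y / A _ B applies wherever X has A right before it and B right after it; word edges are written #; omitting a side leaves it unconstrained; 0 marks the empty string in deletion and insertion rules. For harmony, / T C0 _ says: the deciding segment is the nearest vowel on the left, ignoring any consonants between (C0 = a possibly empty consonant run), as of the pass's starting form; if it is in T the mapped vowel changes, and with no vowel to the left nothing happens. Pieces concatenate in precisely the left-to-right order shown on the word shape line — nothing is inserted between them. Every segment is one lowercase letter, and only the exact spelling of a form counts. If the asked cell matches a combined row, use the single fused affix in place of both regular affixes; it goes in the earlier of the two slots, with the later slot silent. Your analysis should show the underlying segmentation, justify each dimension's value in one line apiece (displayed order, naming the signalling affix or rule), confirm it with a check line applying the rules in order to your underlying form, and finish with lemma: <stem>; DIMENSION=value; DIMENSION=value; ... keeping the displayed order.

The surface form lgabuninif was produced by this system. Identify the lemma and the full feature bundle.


underlying: l-gabi-ni-nuf
ASPECT=so - signalled by the affix -ni
VEL=so - signalled by the affix -nuf
CASE=du - signalled by the affix l-
check: lgabininuf -> lgabininuf -> lgabininuf -> lgabininif -> lgabuninif
lemma: gabi; ASPECT=so; VEL=so; CASE=du


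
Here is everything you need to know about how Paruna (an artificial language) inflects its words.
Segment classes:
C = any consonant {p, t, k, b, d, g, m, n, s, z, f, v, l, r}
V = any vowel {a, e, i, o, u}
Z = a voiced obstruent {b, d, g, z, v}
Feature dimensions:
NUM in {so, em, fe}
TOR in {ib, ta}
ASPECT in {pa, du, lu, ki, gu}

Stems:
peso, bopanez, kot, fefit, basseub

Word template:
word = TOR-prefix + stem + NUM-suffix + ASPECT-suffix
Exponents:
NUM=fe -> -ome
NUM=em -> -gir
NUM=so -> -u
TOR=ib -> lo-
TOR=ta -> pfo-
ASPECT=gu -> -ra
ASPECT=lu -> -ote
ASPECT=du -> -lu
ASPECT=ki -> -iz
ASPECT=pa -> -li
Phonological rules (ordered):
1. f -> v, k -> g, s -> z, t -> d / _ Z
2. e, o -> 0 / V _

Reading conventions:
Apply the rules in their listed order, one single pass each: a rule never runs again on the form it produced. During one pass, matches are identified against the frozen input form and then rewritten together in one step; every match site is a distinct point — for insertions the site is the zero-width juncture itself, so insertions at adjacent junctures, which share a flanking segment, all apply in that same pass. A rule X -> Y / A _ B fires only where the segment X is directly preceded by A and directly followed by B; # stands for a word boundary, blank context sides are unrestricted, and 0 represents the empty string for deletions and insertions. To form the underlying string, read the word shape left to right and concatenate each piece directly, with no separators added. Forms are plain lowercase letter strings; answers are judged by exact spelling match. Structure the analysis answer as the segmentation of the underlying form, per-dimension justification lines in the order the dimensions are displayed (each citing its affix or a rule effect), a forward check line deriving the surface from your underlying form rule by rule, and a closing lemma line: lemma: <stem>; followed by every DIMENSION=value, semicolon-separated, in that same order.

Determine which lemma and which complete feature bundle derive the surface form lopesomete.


underlying: lo-peso-ome-ote
NUM=fe - signalled by the affix -ome
TOR=ib - signalled by the affix lo-
ASPECT=lu - signalled by the affix -ote
check: lopesoomeote -> lopesoomeote -> lopesomete
lemma: peso; NUM=fe; TOR=ib; ASPECT=lu


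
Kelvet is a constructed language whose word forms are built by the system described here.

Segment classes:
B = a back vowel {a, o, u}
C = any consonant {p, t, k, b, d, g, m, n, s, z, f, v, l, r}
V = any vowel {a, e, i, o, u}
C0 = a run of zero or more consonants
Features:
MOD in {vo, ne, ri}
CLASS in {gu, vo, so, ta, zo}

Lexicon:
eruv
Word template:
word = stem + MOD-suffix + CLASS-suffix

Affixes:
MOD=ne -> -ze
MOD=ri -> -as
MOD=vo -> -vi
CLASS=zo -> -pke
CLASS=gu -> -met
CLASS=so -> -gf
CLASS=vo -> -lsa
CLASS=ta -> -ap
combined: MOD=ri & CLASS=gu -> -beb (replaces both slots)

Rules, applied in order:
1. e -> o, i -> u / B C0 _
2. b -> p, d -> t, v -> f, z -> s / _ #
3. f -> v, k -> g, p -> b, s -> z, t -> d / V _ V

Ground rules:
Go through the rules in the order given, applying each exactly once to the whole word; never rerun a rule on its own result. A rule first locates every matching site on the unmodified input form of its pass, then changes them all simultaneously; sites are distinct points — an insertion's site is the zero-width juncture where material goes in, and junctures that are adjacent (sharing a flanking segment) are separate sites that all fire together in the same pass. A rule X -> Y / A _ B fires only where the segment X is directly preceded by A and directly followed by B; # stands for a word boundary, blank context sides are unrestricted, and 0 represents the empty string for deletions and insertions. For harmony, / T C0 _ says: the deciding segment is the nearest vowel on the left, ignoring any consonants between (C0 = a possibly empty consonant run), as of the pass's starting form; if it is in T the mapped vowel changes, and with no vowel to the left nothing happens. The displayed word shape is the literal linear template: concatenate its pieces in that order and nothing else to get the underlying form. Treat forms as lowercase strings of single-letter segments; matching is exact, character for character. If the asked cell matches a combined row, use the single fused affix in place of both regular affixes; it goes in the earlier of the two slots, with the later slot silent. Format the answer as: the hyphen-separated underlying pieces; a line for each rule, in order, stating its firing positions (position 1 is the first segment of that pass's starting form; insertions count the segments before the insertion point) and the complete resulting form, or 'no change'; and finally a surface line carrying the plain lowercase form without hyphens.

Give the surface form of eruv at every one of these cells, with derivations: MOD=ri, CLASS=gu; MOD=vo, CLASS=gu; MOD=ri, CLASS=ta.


cell MOD=ri, CLASS=gu:
underlying: eruv-beb
1. e -> o, i -> u / B C0 _: fires at position(s) 6: eruvbob
2. b -> p, d -> t, v -> f, z -> s / _ #: fires at position(s) 7: eruvbop
3. f -> v, k -> g, p -> b, s -> z, t -> d / V _ V: no change
surface: eruvbop

cell MOD=vo, CLASS=gu:
underlying: eruv-vi-met
1. e -> o, i -> u / B C0 _: fires at position(s) 6: eruvvumet
2. b -> p, d -> t, v -> f, z -> s / _ #: no change
3. f -> v, k -> g, p -> b, s -> z, t -> d / V _ V: no change
surface: eruvvumet

cell MOD=ri, CLASS=ta:
underlying: eruv-as-ap
1. e -> o, i -> u / B C0 _: no change
2. b -> p, d -> t, v -> f, z -> s / _ #: no change
3. f -> v, k -> g, p -> b, s -> z, t -> d / V _ V: fires at position(s) 6: eruvazap
surface: eruvazap


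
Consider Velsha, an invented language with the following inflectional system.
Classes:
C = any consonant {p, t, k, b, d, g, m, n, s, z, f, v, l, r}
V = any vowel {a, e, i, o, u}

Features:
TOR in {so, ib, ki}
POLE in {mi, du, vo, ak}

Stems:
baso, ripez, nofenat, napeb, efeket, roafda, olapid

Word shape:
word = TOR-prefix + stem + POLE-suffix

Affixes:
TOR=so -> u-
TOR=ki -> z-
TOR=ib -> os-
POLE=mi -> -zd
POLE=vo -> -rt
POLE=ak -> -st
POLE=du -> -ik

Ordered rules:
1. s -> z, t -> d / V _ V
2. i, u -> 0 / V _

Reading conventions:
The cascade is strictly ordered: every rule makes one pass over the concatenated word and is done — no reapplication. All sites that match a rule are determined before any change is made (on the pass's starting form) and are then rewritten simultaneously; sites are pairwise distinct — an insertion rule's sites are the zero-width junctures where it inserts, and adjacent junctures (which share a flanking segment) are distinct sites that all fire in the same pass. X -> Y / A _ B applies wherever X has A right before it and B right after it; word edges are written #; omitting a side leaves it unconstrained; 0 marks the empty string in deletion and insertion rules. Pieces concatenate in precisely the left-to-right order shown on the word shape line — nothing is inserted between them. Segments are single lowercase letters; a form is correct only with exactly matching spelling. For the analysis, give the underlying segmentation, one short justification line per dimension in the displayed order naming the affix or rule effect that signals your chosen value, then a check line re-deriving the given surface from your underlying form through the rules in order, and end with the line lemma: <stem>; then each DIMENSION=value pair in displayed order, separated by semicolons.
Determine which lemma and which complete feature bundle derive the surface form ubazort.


underlying: u-baso-rt
TOR=so - signalled by the affix u-
POLE=vo - signalled by the affix -rt
check: ubasort -> ubazort -> ubazort
lemma: baso; TOR=so; POLE=vo


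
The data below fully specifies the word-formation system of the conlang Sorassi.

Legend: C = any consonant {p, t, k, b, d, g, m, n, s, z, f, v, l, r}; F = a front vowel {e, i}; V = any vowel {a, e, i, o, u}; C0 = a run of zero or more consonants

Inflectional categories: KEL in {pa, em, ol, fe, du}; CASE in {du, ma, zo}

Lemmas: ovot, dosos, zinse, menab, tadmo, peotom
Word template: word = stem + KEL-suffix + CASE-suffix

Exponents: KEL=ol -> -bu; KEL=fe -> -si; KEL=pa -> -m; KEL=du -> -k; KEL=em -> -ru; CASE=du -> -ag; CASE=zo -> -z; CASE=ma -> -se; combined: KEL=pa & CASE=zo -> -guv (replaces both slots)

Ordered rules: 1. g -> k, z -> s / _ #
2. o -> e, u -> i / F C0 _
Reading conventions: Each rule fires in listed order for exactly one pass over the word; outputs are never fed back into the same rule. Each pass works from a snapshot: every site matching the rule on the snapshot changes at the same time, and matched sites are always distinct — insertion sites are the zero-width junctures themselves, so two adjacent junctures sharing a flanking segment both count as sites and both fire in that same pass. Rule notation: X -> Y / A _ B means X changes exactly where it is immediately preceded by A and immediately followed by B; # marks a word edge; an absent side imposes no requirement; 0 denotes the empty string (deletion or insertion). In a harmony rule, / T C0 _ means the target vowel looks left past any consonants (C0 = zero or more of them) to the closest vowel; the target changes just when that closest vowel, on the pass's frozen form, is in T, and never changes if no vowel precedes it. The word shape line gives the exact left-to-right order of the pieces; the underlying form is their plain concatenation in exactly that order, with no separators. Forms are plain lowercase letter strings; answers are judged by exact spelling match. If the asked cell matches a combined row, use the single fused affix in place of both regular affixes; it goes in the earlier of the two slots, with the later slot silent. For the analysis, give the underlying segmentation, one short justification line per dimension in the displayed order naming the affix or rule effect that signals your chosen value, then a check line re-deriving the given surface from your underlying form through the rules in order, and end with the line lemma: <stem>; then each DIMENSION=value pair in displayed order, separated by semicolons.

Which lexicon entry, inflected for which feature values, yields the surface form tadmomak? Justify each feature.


underlying: tadmo-m-ag
KEL=pa - signalled by the affix -m
CASE=du - signalled by the affix -ag
check: tadmomag -> tadmomak -> tadmomak
lemma: tadmo; KEL=pa; CASE=du


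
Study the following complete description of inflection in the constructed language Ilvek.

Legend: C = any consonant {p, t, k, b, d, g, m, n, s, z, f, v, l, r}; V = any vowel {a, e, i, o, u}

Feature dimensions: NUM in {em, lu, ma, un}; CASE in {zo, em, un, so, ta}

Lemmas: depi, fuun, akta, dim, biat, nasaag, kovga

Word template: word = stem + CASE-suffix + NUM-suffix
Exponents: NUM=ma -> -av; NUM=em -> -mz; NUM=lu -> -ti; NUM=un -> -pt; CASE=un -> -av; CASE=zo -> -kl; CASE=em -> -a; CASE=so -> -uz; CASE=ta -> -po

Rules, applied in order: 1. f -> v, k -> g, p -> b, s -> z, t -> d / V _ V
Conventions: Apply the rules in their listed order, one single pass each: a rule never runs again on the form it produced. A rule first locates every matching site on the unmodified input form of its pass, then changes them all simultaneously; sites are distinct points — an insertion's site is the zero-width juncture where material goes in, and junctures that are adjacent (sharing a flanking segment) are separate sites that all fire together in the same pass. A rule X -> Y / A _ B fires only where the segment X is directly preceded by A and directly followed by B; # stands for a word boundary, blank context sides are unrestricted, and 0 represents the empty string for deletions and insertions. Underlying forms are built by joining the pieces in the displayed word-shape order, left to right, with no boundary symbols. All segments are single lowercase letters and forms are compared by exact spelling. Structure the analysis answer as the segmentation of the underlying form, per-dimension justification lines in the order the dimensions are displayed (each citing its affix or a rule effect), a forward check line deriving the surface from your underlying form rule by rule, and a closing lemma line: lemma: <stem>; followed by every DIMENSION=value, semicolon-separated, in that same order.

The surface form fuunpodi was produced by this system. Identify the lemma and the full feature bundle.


underlying: fuun-po-ti
NUM=lu - signalled by the affix -ti
CASE=ta - signalled by the affix -po
check: fuunpoti -> fuunpodi
lemma: fuun; NUM=lu; CASE=ta


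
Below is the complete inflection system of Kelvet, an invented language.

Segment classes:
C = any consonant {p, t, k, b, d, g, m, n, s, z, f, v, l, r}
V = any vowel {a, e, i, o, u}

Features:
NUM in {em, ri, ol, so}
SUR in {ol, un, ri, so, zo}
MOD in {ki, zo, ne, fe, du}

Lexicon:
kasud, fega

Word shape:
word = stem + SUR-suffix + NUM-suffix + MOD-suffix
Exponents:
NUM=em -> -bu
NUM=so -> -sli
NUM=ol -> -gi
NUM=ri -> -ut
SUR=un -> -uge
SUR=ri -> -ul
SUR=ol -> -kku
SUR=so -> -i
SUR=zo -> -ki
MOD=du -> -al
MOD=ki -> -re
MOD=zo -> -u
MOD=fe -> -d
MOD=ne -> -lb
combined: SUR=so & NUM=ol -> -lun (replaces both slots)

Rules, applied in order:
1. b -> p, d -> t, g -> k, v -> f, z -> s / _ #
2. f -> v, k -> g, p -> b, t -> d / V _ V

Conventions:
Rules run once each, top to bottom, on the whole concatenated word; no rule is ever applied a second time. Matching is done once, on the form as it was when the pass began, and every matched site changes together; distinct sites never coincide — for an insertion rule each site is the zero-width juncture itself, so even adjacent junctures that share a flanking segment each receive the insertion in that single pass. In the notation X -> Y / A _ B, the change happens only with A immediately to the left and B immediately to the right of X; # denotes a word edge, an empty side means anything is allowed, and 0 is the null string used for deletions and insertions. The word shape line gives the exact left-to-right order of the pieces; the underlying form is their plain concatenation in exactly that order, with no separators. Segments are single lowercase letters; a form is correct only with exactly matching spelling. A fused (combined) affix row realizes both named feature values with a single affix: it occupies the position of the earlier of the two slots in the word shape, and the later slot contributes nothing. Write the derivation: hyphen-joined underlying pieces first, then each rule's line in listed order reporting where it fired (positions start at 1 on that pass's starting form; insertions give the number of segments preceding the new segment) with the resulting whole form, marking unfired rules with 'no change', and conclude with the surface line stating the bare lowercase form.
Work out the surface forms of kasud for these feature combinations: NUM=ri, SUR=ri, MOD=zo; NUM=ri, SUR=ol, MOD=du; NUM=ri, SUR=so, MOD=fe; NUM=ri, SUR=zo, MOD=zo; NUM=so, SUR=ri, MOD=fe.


cell NUM=ri, SUR=ri, MOD=zo:
underlying: kasud-ul-ut-u
1. b -> p, d -> t, g -> k, v -> f, z -> s / _ #: no change
2. f -> v, k -> g, p -> b, t -> d / V _ V: fires at position(s) 9: kasuduludu
surface: kasuduludu

cell NUM=ri, SUR=ol, MOD=du:
underlying: kasud-kku-ut-al
1. b -> p, d -> t, g -> k, v -> f, z -> s / _ #: no change
2. f -> v, k -> g, p -> b, t -> d / V _ V: fires at position(s) 10: kasudkkuudal
surface: kasudkkuudal

cell NUM=ri, SUR=so, MOD=fe:
underlying: kasud-i-ut-d
1. b -> p, d -> t, g -> k, v -> f, z -> s / _ #: fires at position(s) 9: kasudiutt
2. f -> v, k -> g, p -> b, t -> d / V _ V: no change
surface: kasudiutt

cell NUM=ri, SUR=zo, MOD=zo:
underlying: kasud-ki-ut-u
1. b -> p, d -> t, g -> k, v -> f, z -> s / _ #: no change
2. f -> v, k -> g, p -> b, t -> d / V _ V: fires at position(s) 9: kasudkiudu
surface: kasudkiudu

cell NUM=so, SUR=ri, MOD=fe:
underlying: kasud-ul-sli-d
1. b -> p, d -> t, g -> k, v -> f, z -> s / _ #: fires at position(s) 11: kasudulslit
2. f -> v, k -> g, p -> b, t -> d / V _ V: no change
surface: kasudulslit


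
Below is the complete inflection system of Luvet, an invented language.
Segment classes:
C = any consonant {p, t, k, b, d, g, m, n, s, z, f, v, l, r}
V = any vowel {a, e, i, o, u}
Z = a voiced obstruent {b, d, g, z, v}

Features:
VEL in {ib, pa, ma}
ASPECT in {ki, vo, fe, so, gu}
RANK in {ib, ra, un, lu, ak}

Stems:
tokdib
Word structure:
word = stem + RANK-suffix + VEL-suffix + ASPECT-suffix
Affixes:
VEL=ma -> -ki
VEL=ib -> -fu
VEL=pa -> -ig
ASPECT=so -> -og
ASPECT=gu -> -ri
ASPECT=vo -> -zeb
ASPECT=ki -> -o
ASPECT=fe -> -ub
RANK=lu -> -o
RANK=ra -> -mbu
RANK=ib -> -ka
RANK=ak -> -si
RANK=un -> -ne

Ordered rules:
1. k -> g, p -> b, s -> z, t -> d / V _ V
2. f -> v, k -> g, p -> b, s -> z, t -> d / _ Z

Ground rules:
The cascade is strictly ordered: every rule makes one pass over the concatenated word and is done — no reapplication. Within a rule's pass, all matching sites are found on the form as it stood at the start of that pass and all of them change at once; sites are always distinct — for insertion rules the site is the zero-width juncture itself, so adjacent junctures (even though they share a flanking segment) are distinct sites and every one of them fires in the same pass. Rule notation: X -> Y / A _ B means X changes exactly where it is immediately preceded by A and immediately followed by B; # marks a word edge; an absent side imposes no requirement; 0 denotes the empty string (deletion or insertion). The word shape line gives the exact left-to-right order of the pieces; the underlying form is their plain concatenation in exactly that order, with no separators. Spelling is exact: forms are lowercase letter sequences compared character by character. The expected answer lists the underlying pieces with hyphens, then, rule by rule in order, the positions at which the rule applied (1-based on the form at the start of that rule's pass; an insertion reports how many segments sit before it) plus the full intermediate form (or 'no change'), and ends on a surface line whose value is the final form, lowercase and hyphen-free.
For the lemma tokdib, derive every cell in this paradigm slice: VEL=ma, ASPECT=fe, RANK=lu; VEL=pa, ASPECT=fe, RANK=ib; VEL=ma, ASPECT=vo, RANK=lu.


cell VEL=ma, ASPECT=fe, RANK=lu:
underlying: tokdib-o-ki-ub
1. k -> g, p -> b, s -> z, t -> d / V _ V: fires at position(s) 8: tokdibogiub
2. f -> v, k -> g, p -> b, s -> z, t -> d / _ Z: fires at position(s) 3: togdibogiub
surface: togdibogiub

cell VEL=pa, ASPECT=fe, RANK=ib:
underlying: tokdib-ka-ig-ub
1. k -> g, p -> b, s -> z, t -> d / V _ V: no change
2. f -> v, k -> g, p -> b, s -> z, t -> d / _ Z: fires at position(s) 3: togdibkaigub
surface: togdibkaigub

cell VEL=ma, ASPECT=vo, RANK=lu:
underlying: tokdib-o-ki-zeb
1. k -> g, p -> b, s -> z, t -> d / V _ V: fires at position(s) 8: tokdibogizeb
2. f -> v, k -> g, p -> b, s -> z, t -> d / _ Z: fires at position(s) 3: togdibogizeb
surface: togdibogizeb


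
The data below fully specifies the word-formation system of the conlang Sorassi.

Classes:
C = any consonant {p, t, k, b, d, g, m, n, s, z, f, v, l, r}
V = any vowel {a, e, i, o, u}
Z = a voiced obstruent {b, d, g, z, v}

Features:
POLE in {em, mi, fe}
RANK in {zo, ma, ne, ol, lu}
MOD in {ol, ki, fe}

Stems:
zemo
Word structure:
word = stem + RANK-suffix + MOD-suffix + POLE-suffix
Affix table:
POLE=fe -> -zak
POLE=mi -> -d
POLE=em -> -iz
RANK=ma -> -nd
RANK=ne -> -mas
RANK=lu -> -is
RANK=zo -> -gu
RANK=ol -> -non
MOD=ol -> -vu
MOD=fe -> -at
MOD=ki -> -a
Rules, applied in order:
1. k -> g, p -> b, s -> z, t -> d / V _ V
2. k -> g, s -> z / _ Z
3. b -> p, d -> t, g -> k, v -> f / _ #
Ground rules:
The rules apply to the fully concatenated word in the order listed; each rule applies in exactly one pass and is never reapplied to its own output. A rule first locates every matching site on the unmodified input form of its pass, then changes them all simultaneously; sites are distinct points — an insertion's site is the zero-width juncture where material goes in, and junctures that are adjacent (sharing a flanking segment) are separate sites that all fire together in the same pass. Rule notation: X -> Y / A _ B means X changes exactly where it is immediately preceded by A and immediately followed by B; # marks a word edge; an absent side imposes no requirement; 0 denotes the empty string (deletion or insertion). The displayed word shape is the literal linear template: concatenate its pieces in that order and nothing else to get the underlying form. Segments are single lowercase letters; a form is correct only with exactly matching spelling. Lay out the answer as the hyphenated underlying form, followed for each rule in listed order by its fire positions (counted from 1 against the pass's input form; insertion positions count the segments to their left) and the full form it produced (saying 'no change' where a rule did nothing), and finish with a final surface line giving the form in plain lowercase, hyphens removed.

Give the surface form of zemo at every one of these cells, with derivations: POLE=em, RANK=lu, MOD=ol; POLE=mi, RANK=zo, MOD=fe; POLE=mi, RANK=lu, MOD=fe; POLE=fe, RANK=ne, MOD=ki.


cell POLE=em, RANK=lu, MOD=ol:
underlying: zemo-is-vu-iz
1. k -> g, p -> b, s -> z, t -> d / V _ V: no change
2. k -> g, s -> z / _ Z: fires at position(s) 6: zemoizvuiz
3. b -> p, d -> t, g -> k, v -> f / _ #: no change
surface: zemoizvuiz

cell POLE=mi, RANK=zo, MOD=fe:
underlying: zemo-gu-at-d
1. k -> g, p -> b, s -> z, t -> d / V _ V: no change
2. k -> g, s -> z / _ Z: no change
3. b -> p, d -> t, g -> k, v -> f / _ #: fires at position(s) 9: zemoguatt
surface: zemoguatt

cell POLE=mi, RANK=lu, MOD=fe:
underlying: zemo-is-at-d
1. k -> g, p -> b, s -> z, t -> d / V _ V: fires at position(s) 6: zemoizatd
2. k -> g, s -> z / _ Z: no change
3. b -> p, d -> t, g -> k, v -> f / _ #: fires at position(s) 9: zemoizatt
surface: zemoizatt

cell POLE=fe, RANK=ne, MOD=ki:
underlying: zemo-mas-a-zak
1. k -> g, p -> b, s -> z, t -> d / V _ V: fires at position(s) 7: zemomazazak
2. k -> g, s -> z / _ Z: no change
3. b -> p, d -> t, g -> k, v -> f / _ #: no change
surface: zemomazazak


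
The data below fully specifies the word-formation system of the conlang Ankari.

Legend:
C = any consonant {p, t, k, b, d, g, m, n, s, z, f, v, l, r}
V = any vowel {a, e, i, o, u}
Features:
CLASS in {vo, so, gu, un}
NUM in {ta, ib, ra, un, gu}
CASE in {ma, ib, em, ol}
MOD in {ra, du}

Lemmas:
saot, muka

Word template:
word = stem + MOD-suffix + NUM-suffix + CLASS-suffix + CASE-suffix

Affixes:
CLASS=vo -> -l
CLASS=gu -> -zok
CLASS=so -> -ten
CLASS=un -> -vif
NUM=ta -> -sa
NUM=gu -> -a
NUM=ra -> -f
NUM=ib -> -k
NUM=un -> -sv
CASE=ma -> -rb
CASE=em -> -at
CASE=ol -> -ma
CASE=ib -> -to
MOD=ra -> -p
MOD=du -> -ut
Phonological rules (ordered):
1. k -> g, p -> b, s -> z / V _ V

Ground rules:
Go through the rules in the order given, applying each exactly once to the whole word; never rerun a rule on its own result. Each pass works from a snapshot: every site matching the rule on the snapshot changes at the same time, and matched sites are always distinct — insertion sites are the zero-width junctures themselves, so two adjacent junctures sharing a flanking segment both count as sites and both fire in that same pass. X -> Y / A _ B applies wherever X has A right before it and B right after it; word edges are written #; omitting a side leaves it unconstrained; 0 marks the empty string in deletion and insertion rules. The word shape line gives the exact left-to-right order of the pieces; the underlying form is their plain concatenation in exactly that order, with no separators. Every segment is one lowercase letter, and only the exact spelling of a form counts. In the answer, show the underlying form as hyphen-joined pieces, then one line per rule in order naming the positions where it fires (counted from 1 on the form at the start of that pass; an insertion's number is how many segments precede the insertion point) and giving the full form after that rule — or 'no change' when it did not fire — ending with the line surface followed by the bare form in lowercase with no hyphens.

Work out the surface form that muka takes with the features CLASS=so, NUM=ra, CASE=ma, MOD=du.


underlying: muka-ut-f-ten-rb
1. k -> g, p -> b, s -> z / V _ V: fires at position(s) 3: mugautftenrb
surface: mugautftenrb


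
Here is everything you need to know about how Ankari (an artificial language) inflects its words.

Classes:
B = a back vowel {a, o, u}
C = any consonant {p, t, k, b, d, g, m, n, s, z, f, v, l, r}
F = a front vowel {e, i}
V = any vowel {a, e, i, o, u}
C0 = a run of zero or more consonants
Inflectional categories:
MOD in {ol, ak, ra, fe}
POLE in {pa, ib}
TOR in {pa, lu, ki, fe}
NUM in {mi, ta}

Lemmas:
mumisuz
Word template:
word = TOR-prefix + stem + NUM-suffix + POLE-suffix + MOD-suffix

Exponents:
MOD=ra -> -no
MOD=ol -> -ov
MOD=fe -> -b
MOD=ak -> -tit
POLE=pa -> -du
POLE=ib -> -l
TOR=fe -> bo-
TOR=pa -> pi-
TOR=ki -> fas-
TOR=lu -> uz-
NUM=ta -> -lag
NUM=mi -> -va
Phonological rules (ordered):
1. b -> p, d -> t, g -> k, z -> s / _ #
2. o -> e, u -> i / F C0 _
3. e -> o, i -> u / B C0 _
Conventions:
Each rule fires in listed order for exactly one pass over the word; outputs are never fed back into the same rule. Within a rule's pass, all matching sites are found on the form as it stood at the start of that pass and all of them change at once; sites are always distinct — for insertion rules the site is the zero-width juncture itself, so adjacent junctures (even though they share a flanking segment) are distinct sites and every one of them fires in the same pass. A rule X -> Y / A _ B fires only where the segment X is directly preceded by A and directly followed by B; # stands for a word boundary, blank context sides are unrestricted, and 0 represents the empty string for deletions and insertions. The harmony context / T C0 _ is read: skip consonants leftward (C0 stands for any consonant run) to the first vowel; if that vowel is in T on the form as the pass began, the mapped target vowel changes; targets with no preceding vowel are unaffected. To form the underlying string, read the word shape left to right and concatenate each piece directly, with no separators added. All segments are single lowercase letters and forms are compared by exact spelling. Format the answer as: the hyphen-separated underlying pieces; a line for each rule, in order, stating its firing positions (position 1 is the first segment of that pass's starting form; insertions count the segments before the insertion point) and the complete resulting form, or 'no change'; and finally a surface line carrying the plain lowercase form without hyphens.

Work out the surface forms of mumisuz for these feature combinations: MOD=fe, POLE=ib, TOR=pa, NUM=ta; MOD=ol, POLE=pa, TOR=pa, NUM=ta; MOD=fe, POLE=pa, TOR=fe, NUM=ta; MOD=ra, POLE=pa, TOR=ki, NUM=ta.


cell MOD=fe, POLE=ib, TOR=pa, NUM=ta:
underlying: pi-mumisuz-lag-l-b
1. b -> p, d -> t, g -> k, z -> s / _ #: fires at position(s) 14: pimumisuzlaglp
2. o -> e, u -> i / F C0 _: fires at position(s) 4, 8: pimimisizlaglp
3. e -> o, i -> u / B C0 _: no change
surface: pimimisizlaglp

cell MOD=ol, POLE=pa, TOR=pa, NUM=ta:
underlying: pi-mumisuz-lag-du-ov
1. b -> p, d -> t, g -> k, z -> s / _ #: no change
2. o -> e, u -> i / F C0 _: fires at position(s) 4, 8: pimimisizlagduov
3. e -> o, i -> u / B C0 _: no change
surface: pimimisizlagduov

cell MOD=fe, POLE=pa, TOR=fe, NUM=ta:
underlying: bo-mumisuz-lag-du-b
1. b -> p, d -> t, g -> k, z -> s / _ #: fires at position(s) 15: bomumisuzlagdup
2. o -> e, u -> i / F C0 _: fires at position(s) 8: bomumisizlagdup
3. e -> o, i -> u / B C0 _: fires at position(s) 6: bomumusizlagdup
surface: bomumusizlagdup

cell MOD=ra, POLE=pa, TOR=ki, NUM=ta:
underlying: fas-mumisuz-lag-du-no
1. b -> p, d -> t, g -> k, z -> s / _ #: no change
2. o -> e, u -> i / F C0 _: fires at position(s) 9: fasmumisizlagduno
3. e -> o, i -> u / B C0 _: fires at position(s) 7: fasmumusizlagduno
surface: fasmumusizlagduno


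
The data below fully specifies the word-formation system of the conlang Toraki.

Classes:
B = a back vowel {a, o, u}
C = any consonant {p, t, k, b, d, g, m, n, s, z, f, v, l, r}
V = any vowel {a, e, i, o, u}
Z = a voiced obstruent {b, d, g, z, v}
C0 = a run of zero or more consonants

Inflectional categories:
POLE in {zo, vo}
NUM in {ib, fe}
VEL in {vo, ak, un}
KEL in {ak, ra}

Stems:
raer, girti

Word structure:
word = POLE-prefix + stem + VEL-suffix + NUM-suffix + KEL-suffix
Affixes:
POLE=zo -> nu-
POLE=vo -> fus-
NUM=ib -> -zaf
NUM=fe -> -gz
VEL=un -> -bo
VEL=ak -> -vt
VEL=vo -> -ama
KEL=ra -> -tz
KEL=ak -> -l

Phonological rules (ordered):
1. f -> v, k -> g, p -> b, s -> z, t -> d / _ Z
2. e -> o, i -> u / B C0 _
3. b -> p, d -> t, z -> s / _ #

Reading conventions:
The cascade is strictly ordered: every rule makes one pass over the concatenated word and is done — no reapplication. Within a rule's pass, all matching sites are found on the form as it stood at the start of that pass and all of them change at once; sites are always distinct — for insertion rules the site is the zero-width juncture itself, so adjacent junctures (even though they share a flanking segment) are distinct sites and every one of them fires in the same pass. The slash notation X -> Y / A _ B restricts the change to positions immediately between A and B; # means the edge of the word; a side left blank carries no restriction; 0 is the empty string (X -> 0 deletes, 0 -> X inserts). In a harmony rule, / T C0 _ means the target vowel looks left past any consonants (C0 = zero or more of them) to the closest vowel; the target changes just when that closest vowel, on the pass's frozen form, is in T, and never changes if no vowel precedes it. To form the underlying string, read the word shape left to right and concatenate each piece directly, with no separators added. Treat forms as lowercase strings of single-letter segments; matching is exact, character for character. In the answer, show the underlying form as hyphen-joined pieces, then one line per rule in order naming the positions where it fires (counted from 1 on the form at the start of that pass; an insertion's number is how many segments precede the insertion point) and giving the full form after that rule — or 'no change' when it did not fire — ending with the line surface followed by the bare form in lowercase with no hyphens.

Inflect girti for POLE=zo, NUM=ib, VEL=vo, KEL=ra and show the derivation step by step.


underlying: nu-girti-ama-zaf-tz
1. f -> v, k -> g, p -> b, s -> z, t -> d / _ Z: fires at position(s) 14: nugirtiamazafdz
2. e -> o, i -> u / B C0 _: fires at position(s) 4: nugurtiamazafdz
3. b -> p, d -> t, z -> s / _ #: fires at position(s) 15: nugurtiamazafds
surface: nugurtiamazafds


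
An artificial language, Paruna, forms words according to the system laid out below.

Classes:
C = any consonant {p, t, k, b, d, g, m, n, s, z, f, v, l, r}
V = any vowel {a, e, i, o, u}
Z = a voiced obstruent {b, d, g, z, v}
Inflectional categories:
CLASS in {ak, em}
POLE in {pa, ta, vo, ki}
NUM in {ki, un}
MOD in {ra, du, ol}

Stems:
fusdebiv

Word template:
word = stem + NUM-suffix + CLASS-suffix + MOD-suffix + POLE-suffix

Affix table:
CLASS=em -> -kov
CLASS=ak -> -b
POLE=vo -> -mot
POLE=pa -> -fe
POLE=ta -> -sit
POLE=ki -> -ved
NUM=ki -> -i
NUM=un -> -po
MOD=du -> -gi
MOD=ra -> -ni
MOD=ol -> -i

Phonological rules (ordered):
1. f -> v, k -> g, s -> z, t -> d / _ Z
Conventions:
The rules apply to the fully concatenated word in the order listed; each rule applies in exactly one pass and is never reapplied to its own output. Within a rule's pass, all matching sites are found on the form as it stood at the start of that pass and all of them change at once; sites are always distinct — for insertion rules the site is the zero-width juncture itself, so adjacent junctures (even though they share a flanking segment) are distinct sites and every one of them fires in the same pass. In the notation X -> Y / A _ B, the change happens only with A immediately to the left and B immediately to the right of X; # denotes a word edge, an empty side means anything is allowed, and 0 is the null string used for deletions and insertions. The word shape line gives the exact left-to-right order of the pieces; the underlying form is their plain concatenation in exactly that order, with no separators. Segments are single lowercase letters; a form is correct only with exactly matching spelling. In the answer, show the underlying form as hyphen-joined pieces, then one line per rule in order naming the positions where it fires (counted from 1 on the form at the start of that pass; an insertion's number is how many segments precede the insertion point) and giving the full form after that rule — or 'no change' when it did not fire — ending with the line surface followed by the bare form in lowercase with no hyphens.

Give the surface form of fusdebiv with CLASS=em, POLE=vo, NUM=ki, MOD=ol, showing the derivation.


underlying: fusdebiv-i-kov-i-mot
1. f -> v, k -> g, s -> z, t -> d / _ Z: fires at position(s) 3: fuzdebivikovimot
surface: fuzdebivikovimot


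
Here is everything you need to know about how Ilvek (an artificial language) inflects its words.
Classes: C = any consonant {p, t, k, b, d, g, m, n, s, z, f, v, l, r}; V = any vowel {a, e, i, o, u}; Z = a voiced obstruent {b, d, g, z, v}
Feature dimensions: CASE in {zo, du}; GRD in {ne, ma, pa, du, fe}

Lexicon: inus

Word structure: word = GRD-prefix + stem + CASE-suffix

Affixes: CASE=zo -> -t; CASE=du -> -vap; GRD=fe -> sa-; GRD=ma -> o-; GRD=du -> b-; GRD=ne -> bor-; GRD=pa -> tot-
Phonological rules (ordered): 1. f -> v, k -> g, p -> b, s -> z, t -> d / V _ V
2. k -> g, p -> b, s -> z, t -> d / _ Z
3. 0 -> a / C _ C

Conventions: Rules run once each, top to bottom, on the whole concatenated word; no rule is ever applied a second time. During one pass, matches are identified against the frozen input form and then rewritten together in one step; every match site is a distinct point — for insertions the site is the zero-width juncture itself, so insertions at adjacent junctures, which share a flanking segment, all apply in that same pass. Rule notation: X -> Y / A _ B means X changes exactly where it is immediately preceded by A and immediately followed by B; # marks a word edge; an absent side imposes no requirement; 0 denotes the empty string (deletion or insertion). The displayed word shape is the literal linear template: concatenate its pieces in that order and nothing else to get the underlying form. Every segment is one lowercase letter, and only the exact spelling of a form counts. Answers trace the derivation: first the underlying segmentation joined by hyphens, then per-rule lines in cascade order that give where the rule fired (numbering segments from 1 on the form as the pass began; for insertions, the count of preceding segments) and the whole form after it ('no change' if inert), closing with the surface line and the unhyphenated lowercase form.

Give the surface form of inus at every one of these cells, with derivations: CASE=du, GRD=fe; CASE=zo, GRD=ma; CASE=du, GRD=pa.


cell CASE=du, GRD=fe:
underlying: sa-inus-vap
1. f -> v, k -> g, p -> b, s -> z, t -> d / V _ V: no change
2. k -> g, p -> b, s -> z, t -> d / _ Z: fires at position(s) 6: sainuzvap
3. 0 -> a / C _ C: inserts after position(s) 6: sainuzavap
surface: sainuzavap

cell CASE=zo, GRD=ma:
underlying: o-inus-t
1. f -> v, k -> g, p -> b, s -> z, t -> d / V _ V: no change
2. k -> g, p -> b, s -> z, t -> d / _ Z: no change
3. 0 -> a / C _ C: inserts after position(s) 5: oinusat
surface: oinusat

cell CASE=du, GRD=pa:
underlying: tot-inus-vap
1. f -> v, k -> g, p -> b, s -> z, t -> d / V _ V: fires at position(s) 3: todinusvap
2. k -> g, p -> b, s -> z, t -> d / _ Z: fires at position(s) 7: todinuzvap
3. 0 -> a / C _ C: inserts after position(s) 7: todinuzavap
surface: todinuzavap


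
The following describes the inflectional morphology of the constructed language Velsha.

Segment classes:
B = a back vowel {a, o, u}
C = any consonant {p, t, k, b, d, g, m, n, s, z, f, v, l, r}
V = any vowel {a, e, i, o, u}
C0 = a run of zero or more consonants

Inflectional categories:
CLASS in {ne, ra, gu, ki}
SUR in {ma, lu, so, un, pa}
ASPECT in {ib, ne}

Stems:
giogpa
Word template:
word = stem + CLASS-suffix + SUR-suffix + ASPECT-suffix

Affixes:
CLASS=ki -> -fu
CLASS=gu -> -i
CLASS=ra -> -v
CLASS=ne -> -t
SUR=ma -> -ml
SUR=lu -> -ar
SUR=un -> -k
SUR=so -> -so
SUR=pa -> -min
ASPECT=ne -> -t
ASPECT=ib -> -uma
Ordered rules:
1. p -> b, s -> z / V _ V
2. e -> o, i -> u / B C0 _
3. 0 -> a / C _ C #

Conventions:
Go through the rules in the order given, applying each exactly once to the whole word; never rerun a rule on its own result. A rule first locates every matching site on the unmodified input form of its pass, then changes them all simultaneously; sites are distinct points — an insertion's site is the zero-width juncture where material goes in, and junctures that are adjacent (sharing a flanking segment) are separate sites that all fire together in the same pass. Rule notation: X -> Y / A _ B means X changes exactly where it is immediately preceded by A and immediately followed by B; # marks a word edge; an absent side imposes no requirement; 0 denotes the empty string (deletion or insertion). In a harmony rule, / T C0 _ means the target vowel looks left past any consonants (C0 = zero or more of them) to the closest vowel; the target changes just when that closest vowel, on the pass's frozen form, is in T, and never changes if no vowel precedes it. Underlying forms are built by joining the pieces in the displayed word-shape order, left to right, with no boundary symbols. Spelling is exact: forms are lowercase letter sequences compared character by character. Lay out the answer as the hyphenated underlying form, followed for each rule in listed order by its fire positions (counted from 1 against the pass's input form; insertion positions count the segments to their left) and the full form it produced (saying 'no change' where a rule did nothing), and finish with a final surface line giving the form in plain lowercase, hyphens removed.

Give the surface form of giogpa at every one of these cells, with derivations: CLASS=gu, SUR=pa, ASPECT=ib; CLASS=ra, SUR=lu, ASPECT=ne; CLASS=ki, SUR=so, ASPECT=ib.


cell CLASS=gu, SUR=pa, ASPECT=ib:
underlying: giogpa-i-min-uma
1. p -> b, s -> z / V _ V: no change
2. e -> o, i -> u / B C0 _: fires at position(s) 7: giogpauminuma
3. 0 -> a / C _ C #: no change
surface: giogpauminuma

cell CLASS=ra, SUR=lu, ASPECT=ne:
underlying: giogpa-v-ar-t
1. p -> b, s -> z / V _ V: no change
2. e -> o, i -> u / B C0 _: no change
3. 0 -> a / C _ C #: inserts after position(s) 9: giogpavarat
surface: giogpavarat

cell CLASS=ki, SUR=so, ASPECT=ib:
underlying: giogpa-fu-so-uma
1. p -> b, s -> z / V _ V: fires at position(s) 9: giogpafuzouma
2. e -> o, i -> u / B C0 _: no change
3. 0 -> a / C _ C #: no change
surface: giogpafuzouma
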